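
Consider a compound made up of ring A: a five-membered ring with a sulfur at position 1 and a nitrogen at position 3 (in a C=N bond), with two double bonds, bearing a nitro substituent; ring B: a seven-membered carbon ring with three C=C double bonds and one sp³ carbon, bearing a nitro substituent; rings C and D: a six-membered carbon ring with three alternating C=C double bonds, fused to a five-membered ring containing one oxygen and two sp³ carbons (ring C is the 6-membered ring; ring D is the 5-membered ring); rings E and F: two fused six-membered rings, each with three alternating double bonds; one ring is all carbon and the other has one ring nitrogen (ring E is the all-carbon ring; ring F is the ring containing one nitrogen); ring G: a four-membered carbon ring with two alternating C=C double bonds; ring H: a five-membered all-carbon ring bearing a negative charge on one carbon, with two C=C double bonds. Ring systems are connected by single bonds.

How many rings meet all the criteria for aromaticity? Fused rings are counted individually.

Ring A has a continuous p-orbital overlap around the ring; 2 ring double bonds (4 π electrons) plus a heteroatom lone pair (2) give 6 π electrons. 6 = 4(1)+2, so ring A is aromatic (thiazole).
Ring B has one sp³ carbon, so it is not fully conjugated — not aromatic (cycloheptatriene).
Ring C has a continuous p-orbital overlap around the ring; 3 ring double bonds give 6 π electrons. Since 6 = 4n+2 (n=1), ring C is aromatic (benzene ring).
Ring D has two sp³ carbons, so it is not fully conjugated — not aromatic (oxolane ring).
Rings E and F form a fused bicyclic system (with one nitrogen) with 10 sp² atoms and 10 π electrons from ring double bonds. 10 = 4(2)+2, so the system is aromatic and both rings count as aromatic (quinoline).
Ring G has only sp² ring atoms; a planar conformation would have a fully conjugated π system of 4 electrons. But 4 = 4(1), which is 4n not 4n+2, so ring G is not aromatic (cyclobutadiene) — cyclobutadiene is antiaromatic and distorts to a rectangle.
Ring H is fully conjugated (every ring atom contributes a p orbital); 2 ring double bonds (4 π electrons) plus the carbanion lone pair (2) give 6 π electrons. 6 = 4(1)+2, so ring H is aromatic (cyclopentadienyl anion).
Aromatic: A, C, E, F, H. Total: 5.

5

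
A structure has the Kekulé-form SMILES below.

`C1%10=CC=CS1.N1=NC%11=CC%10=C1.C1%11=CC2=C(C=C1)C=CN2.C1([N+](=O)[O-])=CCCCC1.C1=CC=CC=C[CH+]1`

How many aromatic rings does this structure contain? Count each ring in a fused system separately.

5

The SMILES encodes a five-membered ring of four carbons and one sulfur, with two C=C double bonds; a six-membered ring with two adjacent nitrogens and three alternating double bonds; a six-membered carbon ring with three alternating C=C double bonds, fused to a five-membered ring containing one N–H nitrogen and two C=C double bonds; a six-membered carbon ring with one C=C double bond; a seven-membered all-carbon ring bearing a positive charge on one carbon, with three C=C double bonds.
The 5-membered ring with one sulfur is fully conjugated (every ring atom contributes a p orbital); 2 ring double bonds (4 π electrons) plus a heteroatom lone pair (2) give 6 π electrons. 6 = 4(1)+2, so it is aromatic (thiophene).
The 6-membered ring with two nitrogens (1,2) has a continuous p-orbital overlap around the ring; 3 ring double bonds give 6 π electrons. Since 6 = 4n+2 (n=1), it is aromatic (pyridazine).
The fused 6/5-membered bicyclic (with one N–H) is a single π system with 9 sp² atoms and 10 π electrons from ring double bonds plus a heteroatom lone pair. 10 = 4(2)+2, so the system is aromatic and both rings count as aromatic (indole).
The 6-membered ring has four sp³ carbons, so it is not fully conjugated — not aromatic (cyclohexene).
The 7-membered ring is fully conjugated (every ring atom contributes a p orbital); 3 ring double bonds (6 π electrons) plus the carbocation's empty p orbital (0, but keeps the ring conjugated) give 6 π electrons. That satisfies 4n+2 with n=1, so it is aromatic (tropylium cation).
5 of the 6 rings are aromatic. Total: 5.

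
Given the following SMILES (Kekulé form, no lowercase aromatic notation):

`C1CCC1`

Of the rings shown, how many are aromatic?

0

The SMILES encodes a four-membered saturated carbon ring.
The 4-membered ring has only sp³ atoms, so it is not fully conjugated — not aromatic (cyclobutane).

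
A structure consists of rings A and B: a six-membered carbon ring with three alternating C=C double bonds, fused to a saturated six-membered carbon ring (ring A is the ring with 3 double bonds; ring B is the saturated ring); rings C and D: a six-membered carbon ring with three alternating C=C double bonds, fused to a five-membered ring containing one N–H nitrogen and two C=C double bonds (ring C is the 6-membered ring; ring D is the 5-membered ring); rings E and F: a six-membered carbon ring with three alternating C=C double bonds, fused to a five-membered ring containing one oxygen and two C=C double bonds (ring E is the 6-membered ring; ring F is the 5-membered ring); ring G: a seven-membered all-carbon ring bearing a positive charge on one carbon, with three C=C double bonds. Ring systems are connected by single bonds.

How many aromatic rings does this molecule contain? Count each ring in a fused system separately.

Ring A is planar and fully conjugated; 3 ring double bonds give 6 π electrons. Since 6 = 4n+2 (n=1), ring A is aromatic (benzene ring).
Ring B has four sp³ carbons, so it is not fully conjugated — not aromatic (cyclohexane ring).
Rings C and D form a fused bicyclic system (with one N–H) with 9 sp² atoms and 10 π electrons from ring double bonds plus a heteroatom lone pair. 10 = 4(2)+2, so the system is aromatic and both rings count as aromatic (indole).
Rings E and F form a fused bicyclic system (with one oxygen) with 9 sp² atoms and 10 π electrons from ring double bonds plus a heteroatom lone pair. 10 = 4(2)+2, so the system is aromatic and both rings count as aromatic (benzofuran).
Ring G has a continuous p-orbital overlap around the ring; 3 ring double bonds (6 π electrons) plus the carbocation's empty p orbital (0, but keeps the ring conjugated) give 6 π electrons. 6 = 4(1)+2, so ring G is aromatic (tropylium cation).
Aromatic: A, C, D, E, F, G. Total: 6.

6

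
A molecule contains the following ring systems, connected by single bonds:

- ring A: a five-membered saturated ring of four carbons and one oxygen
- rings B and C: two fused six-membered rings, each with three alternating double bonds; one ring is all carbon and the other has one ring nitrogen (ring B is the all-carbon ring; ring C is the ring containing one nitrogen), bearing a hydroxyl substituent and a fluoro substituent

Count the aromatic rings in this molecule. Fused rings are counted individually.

2

Ring A has only sp³ atoms, so it is not fully conjugated — not aromatic (tetrahydrofuran).
Rings B and C form a fused bicyclic system (with one nitrogen) with 10 sp² atoms and 10 π electrons from ring double bonds. 10 = 4(2)+2, so the system is aromatic and both rings count as aromatic (quinoline).
Aromatic: B, C. Total: 2.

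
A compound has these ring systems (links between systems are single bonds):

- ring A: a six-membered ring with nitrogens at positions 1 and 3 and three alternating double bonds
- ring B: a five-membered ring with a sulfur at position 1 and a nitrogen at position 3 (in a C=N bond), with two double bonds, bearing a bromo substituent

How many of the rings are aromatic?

Ring A is planar and fully conjugated; 3 ring double bonds give 6 π electrons. That satisfies 4n+2 with n=1, so ring A is aromatic (pyrimidine).
Ring B is fully conjugated (every ring atom contributes a p orbital); 2 ring double bonds (4 π electrons) plus a heteroatom lone pair (2) give 6 π electrons. Since 6 = 4n+2 (n=1), ring B is aromatic (thiazole).
Aromatic: A, B. Total: 2.

2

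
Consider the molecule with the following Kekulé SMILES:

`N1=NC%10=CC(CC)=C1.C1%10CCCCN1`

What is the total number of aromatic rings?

1

The SMILES encodes a six-membered ring with two adjacent nitrogens and three alternating double bonds; a six-membered saturated ring of five carbons and one N–H nitrogen.
The 6-membered ring with two nitrogens (1,2) has a continuous p-orbital overlap around the ring; 3 ring double bonds give 6 π electrons. That satisfies 4n+2 with n=1, so it is aromatic (pyridazine).
The 6-membered ring with one N–H has only sp³ atoms, so it is not fully conjugated — not aromatic (piperidine).
1 of the 2 rings is aromatic. Total: 1.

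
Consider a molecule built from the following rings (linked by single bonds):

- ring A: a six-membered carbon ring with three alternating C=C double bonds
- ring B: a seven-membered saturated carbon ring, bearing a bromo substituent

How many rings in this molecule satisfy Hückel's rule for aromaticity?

Ring A has a continuous p-orbital overlap around the ring; 3 ring double bonds give 6 π electrons. Since 6 = 4n+2 (n=1), ring A is aromatic (benzene).
Ring B has only sp³ atoms, so it is not fully conjugated — not aromatic (cycloheptane).
Aromatic: A. Total: 1.

1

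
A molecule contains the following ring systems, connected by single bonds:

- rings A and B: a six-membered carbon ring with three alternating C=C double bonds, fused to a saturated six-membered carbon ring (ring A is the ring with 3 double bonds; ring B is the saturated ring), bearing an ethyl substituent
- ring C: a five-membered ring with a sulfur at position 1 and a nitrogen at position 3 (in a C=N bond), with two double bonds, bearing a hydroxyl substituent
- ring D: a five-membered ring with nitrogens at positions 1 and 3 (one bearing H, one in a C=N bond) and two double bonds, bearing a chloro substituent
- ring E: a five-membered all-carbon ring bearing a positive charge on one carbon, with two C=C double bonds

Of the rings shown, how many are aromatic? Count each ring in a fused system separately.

Ring A has a continuous p-orbital overlap around the ring; 3 ring double bonds give 6 π electrons. That satisfies 4n+2 with n=1, so ring A is aromatic (benzene ring).
Ring B has four sp³ carbons, so it is not fully conjugated — not aromatic (cyclohexane ring).
Ring C is fully conjugated (every ring atom contributes a p orbital); 2 ring double bonds (4 π electrons) plus a heteroatom lone pair (2) give 6 π electrons. Since 6 = 4n+2 (n=1), ring C is aromatic (thiazole).
Ring D is planar and fully conjugated; 2 ring double bonds (4 π electrons) plus a heteroatom lone pair (2) give 6 π electrons. 6 = 4(1)+2, so ring D is aromatic (imidazole).
Ring E has only sp² ring atoms; a planar conformation would have a fully conjugated π system of 4 electrons. But 4 = 4(1), which is 4n not 4n+2, so ring E is not aromatic (cyclopentadienyl cation).
Aromatic: A, C, D. Total: 3.

3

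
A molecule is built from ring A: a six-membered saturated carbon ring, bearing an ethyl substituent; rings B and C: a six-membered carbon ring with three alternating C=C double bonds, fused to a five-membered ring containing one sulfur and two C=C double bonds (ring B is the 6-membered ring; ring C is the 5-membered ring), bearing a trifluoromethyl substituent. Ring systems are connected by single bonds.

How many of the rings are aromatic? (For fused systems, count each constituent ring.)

2

Ring A has only sp³ atoms, so it is not fully conjugated — not aromatic (cyclohexane).
Rings B and C form a fused bicyclic system (with one sulfur) with 9 sp² atoms and 10 π electrons from ring double bonds plus a heteroatom lone pair. 10 = 4(2)+2, so the system is aromatic and both rings count as aromatic (benzothiophene).
Aromatic: B, C. Total: 2.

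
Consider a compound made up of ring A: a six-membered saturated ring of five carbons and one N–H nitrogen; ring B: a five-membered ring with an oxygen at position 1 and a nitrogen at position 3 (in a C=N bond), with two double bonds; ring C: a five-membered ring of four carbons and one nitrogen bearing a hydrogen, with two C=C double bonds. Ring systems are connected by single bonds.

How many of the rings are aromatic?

Ring A has only sp³ atoms, so it is not fully conjugated — not aromatic (piperidine).
Ring B is fully conjugated (every ring atom contributes a p orbital); 2 ring double bonds (4 π electrons) plus a heteroatom lone pair (2) give 6 π electrons. 6 = 4(1)+2, so ring B is aromatic (oxazole).
Ring C is planar and fully conjugated; 2 ring double bonds (4 π electrons) plus a heteroatom lone pair (2) give 6 π electrons. 6 = 4(1)+2, so ring C is aromatic (pyrrole).
Aromatic: B, C. Total: 2.

2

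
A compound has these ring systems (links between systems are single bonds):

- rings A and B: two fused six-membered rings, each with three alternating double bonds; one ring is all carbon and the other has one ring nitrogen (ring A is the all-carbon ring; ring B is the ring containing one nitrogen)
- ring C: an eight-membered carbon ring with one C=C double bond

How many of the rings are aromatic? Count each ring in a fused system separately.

Rings A and B form a fused bicyclic system (with one nitrogen) with 10 sp² atoms and 10 π electrons from ring double bonds. 10 = 4(2)+2, so the system is aromatic and both rings count as aromatic (quinoline).
Ring C has six sp³ carbons, so it is not fully conjugated — not aromatic (cyclooctene).
Aromatic: A, B. Total: 2.

2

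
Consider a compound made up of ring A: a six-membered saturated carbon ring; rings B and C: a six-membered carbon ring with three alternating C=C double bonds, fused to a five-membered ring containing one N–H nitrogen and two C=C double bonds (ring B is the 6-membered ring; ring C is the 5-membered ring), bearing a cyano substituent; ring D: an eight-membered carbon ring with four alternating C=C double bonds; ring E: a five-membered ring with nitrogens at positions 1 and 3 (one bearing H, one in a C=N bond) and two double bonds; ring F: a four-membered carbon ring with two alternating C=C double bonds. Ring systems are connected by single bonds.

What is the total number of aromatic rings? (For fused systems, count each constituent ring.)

Ring A has only sp³ atoms, so it is not fully conjugated — not aromatic (cyclohexane).
Rings B and C form a fused bicyclic system (with one N–H) with 9 sp² atoms and 10 π electrons from ring double bonds plus a heteroatom lone pair. 10 = 4(2)+2, so the system is aromatic and both rings count as aromatic (indole).
Ring D has only sp² ring atoms; a planar conformation would have a fully conjugated π system of 8 electrons. But 8 = 4(2), which is 4n not 4n+2, so ring D is not aromatic (cyclooctatetraene) — cyclooctatetraene distorts into a non-planar tub to avoid antiaromaticity.
Ring E has a continuous p-orbital overlap around the ring; 2 ring double bonds (4 π electrons) plus a heteroatom lone pair (2) give 6 π electrons. Since 6 = 4n+2 (n=1), ring E is aromatic (imidazole).
Ring F has only sp² ring atoms; a planar conformation would have a fully conjugated π system of 4 electrons. But 4 = 4(1), which is 4n not 4n+2, so ring F is not aromatic (cyclobutadiene) — cyclobutadiene is antiaromatic and distorts to a rectangle.
Aromatic: B, C, E. Total: 3.

3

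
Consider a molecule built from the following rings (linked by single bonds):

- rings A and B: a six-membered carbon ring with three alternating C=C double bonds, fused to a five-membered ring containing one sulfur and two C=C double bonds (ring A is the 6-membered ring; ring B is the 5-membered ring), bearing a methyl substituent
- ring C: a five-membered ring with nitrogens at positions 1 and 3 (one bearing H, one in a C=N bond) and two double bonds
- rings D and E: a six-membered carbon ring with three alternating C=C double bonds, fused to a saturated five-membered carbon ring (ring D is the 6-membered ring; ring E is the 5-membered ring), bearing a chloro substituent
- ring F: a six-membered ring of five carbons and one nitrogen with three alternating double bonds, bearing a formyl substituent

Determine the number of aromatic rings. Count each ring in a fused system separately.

Rings A and B form a fused bicyclic system (with one sulfur) with 9 sp² atoms and 10 π electrons from ring double bonds plus a heteroatom lone pair. 10 = 4(2)+2, so the system is aromatic and both rings count as aromatic (benzothiophene).
Ring C is planar and fully conjugated; 2 ring double bonds (4 π electrons) plus a heteroatom lone pair (2) give 6 π electrons. 6 = 4(1)+2, so ring C is aromatic (imidazole).
Ring D has a continuous p-orbital overlap around the ring; 3 ring double bonds give 6 π electrons. That satisfies 4n+2 with n=1, so ring D is aromatic (benzene ring).
Ring E has three sp³ carbons, so it is not fully conjugated — not aromatic (cyclopentane ring).
Ring F is planar and fully conjugated; 3 ring double bonds give 6 π electrons. 6 = 4(1)+2, so ring F is aromatic (pyridine).
Aromatic: A, B, C, D, F. Total: 5.

5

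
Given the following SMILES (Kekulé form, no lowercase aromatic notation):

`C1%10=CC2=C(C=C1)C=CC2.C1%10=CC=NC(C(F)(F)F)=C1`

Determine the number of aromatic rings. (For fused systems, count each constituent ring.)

2

The SMILES encodes a six-membered carbon ring with three alternating C=C double bonds, fused to a five-membered carbon ring containing one C=C double bond and one sp³ carbon; a six-membered ring of five carbons and one nitrogen with three alternating double bonds.
The 6-membered ring has a continuous p-orbital overlap around the ring; 3 ring double bonds give 6 π electrons. That satisfies 4n+2 with n=1, so it is aromatic (benzene ring).
The 5-membered ring has one sp³ carbon, so it is not fully conjugated — not aromatic (cyclopentene ring).
The 6-membered ring with one nitrogen is fully conjugated (every ring atom contributes a p orbital); 3 ring double bonds give 6 π electrons. Since 6 = 4n+2 (n=1), it is aromatic (pyridine).
2 of the 3 rings are aromatic. Total: 2.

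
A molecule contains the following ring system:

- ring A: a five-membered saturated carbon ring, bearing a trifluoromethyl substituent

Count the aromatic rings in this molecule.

Ring A has only sp³ atoms, so it is not fully conjugated — not aromatic (cyclopentane).

0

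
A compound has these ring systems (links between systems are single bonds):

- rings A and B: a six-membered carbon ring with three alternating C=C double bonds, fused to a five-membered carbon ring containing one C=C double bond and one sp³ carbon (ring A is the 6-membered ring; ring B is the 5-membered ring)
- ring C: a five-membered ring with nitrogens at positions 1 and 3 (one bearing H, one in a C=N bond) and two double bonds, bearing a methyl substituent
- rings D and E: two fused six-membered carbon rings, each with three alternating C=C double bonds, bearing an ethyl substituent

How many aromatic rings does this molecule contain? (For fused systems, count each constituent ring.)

Ring A is fully conjugated (every ring atom contributes a p orbital); 3 ring double bonds give 6 π electrons. 6 = 4(1)+2, so ring A is aromatic (benzene ring).
Ring B has one sp³ carbon, so it is not fully conjugated — not aromatic (cyclopentene ring).
Ring C is planar and fully conjugated; 2 ring double bonds (4 π electrons) plus a heteroatom lone pair (2) give 6 π electrons. Since 6 = 4n+2 (n=1), ring C is aromatic (imidazole).
Rings D and E form a fused bicyclic system with 10 sp² atoms and 10 π electrons from ring double bonds. 10 = 4(2)+2, so the system is aromatic and both rings count as aromatic (naphthalene).
Aromatic: A, C, D, E. Total: 4.

4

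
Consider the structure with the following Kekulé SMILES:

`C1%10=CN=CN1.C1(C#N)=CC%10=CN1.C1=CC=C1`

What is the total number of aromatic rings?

The SMILES encodes a five-membered ring with nitrogens at positions 1 and 3 (one bearing H, one in a C=N bond) and two double bonds; a five-membered ring of four carbons and one nitrogen bearing a hydrogen, with two C=C double bonds; a four-membered carbon ring with two alternating C=C double bonds.
The 5-membered ring with two nitrogens (one N–H, one =N–) is fully conjugated (every ring atom contributes a p orbital); 2 ring double bonds (4 π electrons) plus a heteroatom lone pair (2) give 6 π electrons. Since 6 = 4n+2 (n=1), it is aromatic (imidazole).
The 5-membered ring with one N–H is fully conjugated (every ring atom contributes a p orbital); 2 ring double bonds (4 π electrons) plus a heteroatom lone pair (2) give 6 π electrons. Since 6 = 4n+2 (n=1), it is aromatic (pyrrole).
The 4-membered ring has only sp² ring atoms; a planar conformation would have a fully conjugated π system of 4 electrons. But 4 = 4(1), which is 4n not 4n+2, so it is not aromatic (cyclobutadiene) — cyclobutadiene is antiaromatic and distorts to a rectangle.
2 of the 3 rings are aromatic. Total: 2.

2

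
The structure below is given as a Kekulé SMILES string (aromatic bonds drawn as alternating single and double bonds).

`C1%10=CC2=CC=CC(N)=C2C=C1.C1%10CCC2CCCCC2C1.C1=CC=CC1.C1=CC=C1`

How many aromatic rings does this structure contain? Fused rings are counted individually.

2

The SMILES encodes two fused six-membered carbon rings, each with three alternating C=C double bonds; two fused six-membered saturated carbon rings; a five-membered carbon ring with two conjugated C=C double bonds and one sp³ carbon; a four-membered carbon ring with two alternating C=C double bonds.
The fused 6/6-membered bicyclic is a single π system with 10 sp² atoms and 10 π electrons from ring double bonds. 10 = 4(2)+2, so the system is aromatic and both rings count as aromatic (naphthalene).
The 6-membered ring has only sp³ atoms, so it is not fully conjugated — not aromatic (cyclohexane ring).
The second 6-membered ring has only sp³ atoms, so it is not fully conjugated — not aromatic (cyclohexane ring).
The 5-membered ring has one sp³ carbon, so it is not fully conjugated — not aromatic (cyclopentadiene).
The 4-membered ring has only sp² ring atoms; a planar conformation would have a fully conjugated π system of 4 electrons. But 4 = 4(1), which is 4n not 4n+2, so it is not aromatic (cyclobutadiene) — cyclobutadiene is antiaromatic and distorts to a rectangle.
2 of the 6 rings are aromatic. Total: 2.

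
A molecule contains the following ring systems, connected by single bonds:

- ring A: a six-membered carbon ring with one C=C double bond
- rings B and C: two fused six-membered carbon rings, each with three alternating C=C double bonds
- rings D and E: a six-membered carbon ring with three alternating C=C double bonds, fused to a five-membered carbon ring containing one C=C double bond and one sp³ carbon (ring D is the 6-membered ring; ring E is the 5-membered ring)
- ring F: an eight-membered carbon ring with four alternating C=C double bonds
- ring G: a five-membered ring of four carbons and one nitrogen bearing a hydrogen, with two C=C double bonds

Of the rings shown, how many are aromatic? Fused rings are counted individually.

Ring A has four sp³ carbons, so it is not fully conjugated — not aromatic (cyclohexene).
Rings B and C form a fused bicyclic system with 10 sp² atoms and 10 π electrons from ring double bonds. 10 = 4(2)+2, so the system is aromatic and both rings count as aromatic (naphthalene).
Ring D has a continuous p-orbital overlap around the ring; 3 ring double bonds give 6 π electrons. Since 6 = 4n+2 (n=1), ring D is aromatic (benzene ring).
Ring E has one sp³ carbon, so it is not fully conjugated — not aromatic (cyclopentene ring).
Ring F has only sp² ring atoms; a planar conformation would have a fully conjugated π system of 8 electrons. But 8 = 4(2), which is 4n not 4n+2, so ring F is not aromatic (cyclooctatetraene) — cyclooctatetraene distorts into a non-planar tub to avoid antiaromaticity.
Ring G has a continuous p-orbital overlap around the ring; 2 ring double bonds (4 π electrons) plus a heteroatom lone pair (2) give 6 π electrons. That satisfies 4n+2 with n=1, so ring G is aromatic (pyrrole).
Aromatic: B, C, D, G. Total: 4.

4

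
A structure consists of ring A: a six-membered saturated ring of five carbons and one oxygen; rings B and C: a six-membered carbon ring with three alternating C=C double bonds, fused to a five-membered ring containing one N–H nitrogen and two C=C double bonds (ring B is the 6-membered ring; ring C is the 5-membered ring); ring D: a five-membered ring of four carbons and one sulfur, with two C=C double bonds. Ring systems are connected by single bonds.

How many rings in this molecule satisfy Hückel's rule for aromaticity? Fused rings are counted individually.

3

Ring A has only sp³ atoms, so it is not fully conjugated — not aromatic (tetrahydropyran).
Rings B and C form a fused bicyclic system (with one N–H) with 9 sp² atoms and 10 π electrons from ring double bonds plus a heteroatom lone pair. 10 = 4(2)+2, so the system is aromatic and both rings count as aromatic (indole).
Ring D is fully conjugated (every ring atom contributes a p orbital); 2 ring double bonds (4 π electrons) plus a heteroatom lone pair (2) give 6 π electrons. That satisfies 4n+2 with n=1, so ring D is aromatic (thiophene).
Aromatic: B, C, D. Total: 3.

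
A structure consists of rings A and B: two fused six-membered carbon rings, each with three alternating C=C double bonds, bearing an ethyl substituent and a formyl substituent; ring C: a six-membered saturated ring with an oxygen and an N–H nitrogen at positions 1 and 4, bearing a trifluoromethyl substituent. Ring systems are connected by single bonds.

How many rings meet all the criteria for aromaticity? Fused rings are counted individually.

2

Rings A and B form a fused bicyclic system with 10 sp² atoms and 10 π electrons from ring double bonds. 10 = 4(2)+2, so the system is aromatic and both rings count as aromatic (naphthalene).
Ring C has only sp³ atoms, so it is not fully conjugated — not aromatic (morpholine).
Aromatic: A, B. Total: 2.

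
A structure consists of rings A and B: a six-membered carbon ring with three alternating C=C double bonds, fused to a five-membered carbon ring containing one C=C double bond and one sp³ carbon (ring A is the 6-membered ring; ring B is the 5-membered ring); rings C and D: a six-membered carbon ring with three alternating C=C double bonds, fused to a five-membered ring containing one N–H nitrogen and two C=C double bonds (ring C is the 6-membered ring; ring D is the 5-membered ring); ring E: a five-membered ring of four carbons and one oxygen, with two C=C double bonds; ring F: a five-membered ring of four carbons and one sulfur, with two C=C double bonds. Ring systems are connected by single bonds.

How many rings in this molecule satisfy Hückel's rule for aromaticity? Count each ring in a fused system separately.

Ring A has a continuous p-orbital overlap around the ring; 3 ring double bonds give 6 π electrons. That satisfies 4n+2 with n=1, so ring A is aromatic (benzene ring).
Ring B has one sp³ carbon, so it is not fully conjugated — not aromatic (cyclopentene ring).
Rings C and D form a fused bicyclic system (with one N–H) with 9 sp² atoms and 10 π electrons from ring double bonds plus a heteroatom lone pair. 10 = 4(2)+2, so the system is aromatic and both rings count as aromatic (indole).
Ring E is planar and fully conjugated; 2 ring double bonds (4 π electrons) plus a heteroatom lone pair (2) give 6 π electrons. 6 = 4(1)+2, so ring E is aromatic (furan).
Ring F is planar and fully conjugated; 2 ring double bonds (4 π electrons) plus a heteroatom lone pair (2) give 6 π electrons. 6 = 4(1)+2, so ring F is aromatic (thiophene).
Aromatic: A, C, D, E, F. Total: 5.

5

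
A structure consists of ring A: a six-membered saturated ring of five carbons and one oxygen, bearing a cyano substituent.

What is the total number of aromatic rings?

Ring A has only sp³ atoms, so it is not fully conjugated — not aromatic (tetrahydropyran).

0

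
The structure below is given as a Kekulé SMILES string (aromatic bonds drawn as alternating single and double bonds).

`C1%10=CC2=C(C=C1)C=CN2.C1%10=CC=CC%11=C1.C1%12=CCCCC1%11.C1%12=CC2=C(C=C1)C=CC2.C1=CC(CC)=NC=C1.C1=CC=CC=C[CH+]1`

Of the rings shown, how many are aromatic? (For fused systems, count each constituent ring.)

The SMILES encodes a six-membered carbon ring with three alternating C=C double bonds, fused to a five-membered ring containing one N–H nitrogen and two C=C double bonds; a six-membered carbon ring with three alternating C=C double bonds; a six-membered carbon ring with one C=C double bond; a six-membered carbon ring with three alternating C=C double bonds, fused to a five-membered carbon ring containing one C=C double bond and one sp³ carbon; a six-membered ring of five carbons and one nitrogen with three alternating double bonds; a seven-membered all-carbon ring bearing a positive charge on one carbon, with three C=C double bonds.
The fused 6/5-membered bicyclic (with one N–H) is a single π system with 9 sp² atoms and 10 π electrons from ring double bonds plus a heteroatom lone pair. 10 = 4(2)+2, so the system is aromatic and both rings count as aromatic (indole).
The 6-membered ring is planar and fully conjugated; 3 ring double bonds give 6 π electrons. 6 = 4(1)+2, so it is aromatic (benzene).
The second 6-membered ring has four sp³ carbons, so it is not fully conjugated — not aromatic (cyclohexene).
The third 6-membered ring is fully conjugated (every ring atom contributes a p orbital); 3 ring double bonds give 6 π electrons. Since 6 = 4n+2 (n=1), it is aromatic (benzene ring).
The 5-membered ring has one sp³ carbon, so it is not fully conjugated — not aromatic (cyclopentene ring).
The 6-membered ring with one nitrogen is fully conjugated (every ring atom contributes a p orbital); 3 ring double bonds give 6 π electrons. 6 = 4(1)+2, so it is aromatic (pyridine).
The 7-membered ring has a continuous p-orbital overlap around the ring; 3 ring double bonds (6 π electrons) plus the carbocation's empty p orbital (0, but keeps the ring conjugated) give 6 π electrons. Since 6 = 4n+2 (n=1), it is aromatic (tropylium cation).
6 of the 8 rings are aromatic. Total: 6.

6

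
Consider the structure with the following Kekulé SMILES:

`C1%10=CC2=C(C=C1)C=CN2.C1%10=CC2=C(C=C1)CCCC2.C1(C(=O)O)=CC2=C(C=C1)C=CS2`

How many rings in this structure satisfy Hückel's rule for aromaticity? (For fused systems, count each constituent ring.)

The SMILES encodes a six-membered carbon ring with three alternating C=C double bonds, fused to a five-membered ring containing one N–H nitrogen and two C=C double bonds; a six-membered carbon ring with three alternating C=C double bonds, fused to a saturated six-membered carbon ring; a six-membered carbon ring with three alternating C=C double bonds, fused to a five-membered ring containing one sulfur and two C=C double bonds.
The fused 6/5-membered bicyclic (with one N–H) is a single π system with 9 sp² atoms and 10 π electrons from ring double bonds plus a heteroatom lone pair. 10 = 4(2)+2, so the system is aromatic and both rings count as aromatic (indole).
The 6-membered ring is planar and fully conjugated; 3 ring double bonds give 6 π electrons. 6 = 4(1)+2, so it is aromatic (benzene ring).
The second 6-membered ring has four sp³ carbons, so it is not fully conjugated — not aromatic (cyclohexane ring).
The fused 6/5-membered bicyclic (with one sulfur) is a single π system with 9 sp² atoms and 10 π electrons from ring double bonds plus a heteroatom lone pair. 10 = 4(2)+2, so the system is aromatic and both rings count as aromatic (benzothiophene).
5 of the 6 rings are aromatic. Total: 5.

5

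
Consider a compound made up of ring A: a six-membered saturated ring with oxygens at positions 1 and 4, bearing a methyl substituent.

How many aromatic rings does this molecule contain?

Ring A has only sp³ atoms, so it is not fully conjugated — not aromatic (1,4-dioxane).

0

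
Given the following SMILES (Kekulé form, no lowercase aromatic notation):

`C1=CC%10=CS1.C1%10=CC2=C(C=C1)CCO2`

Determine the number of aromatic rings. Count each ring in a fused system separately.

2

The SMILES encodes a five-membered ring of four carbons and one sulfur, with two C=C double bonds; a six-membered carbon ring with three alternating C=C double bonds, fused to a five-membered ring containing one oxygen and two sp³ carbons.
The 5-membered ring with one sulfur has a continuous p-orbital overlap around the ring; 2 ring double bonds (4 π electrons) plus a heteroatom lone pair (2) give 6 π electrons. Since 6 = 4n+2 (n=1), it is aromatic (thiophene).
The 6-membered ring has a continuous p-orbital overlap around the ring; 3 ring double bonds give 6 π electrons. Since 6 = 4n+2 (n=1), it is aromatic (benzene ring).
The 5-membered ring with one oxygen has two sp³ carbons, so it is not fully conjugated — not aromatic (oxolane ring).
2 of the 3 rings are aromatic. Total: 2.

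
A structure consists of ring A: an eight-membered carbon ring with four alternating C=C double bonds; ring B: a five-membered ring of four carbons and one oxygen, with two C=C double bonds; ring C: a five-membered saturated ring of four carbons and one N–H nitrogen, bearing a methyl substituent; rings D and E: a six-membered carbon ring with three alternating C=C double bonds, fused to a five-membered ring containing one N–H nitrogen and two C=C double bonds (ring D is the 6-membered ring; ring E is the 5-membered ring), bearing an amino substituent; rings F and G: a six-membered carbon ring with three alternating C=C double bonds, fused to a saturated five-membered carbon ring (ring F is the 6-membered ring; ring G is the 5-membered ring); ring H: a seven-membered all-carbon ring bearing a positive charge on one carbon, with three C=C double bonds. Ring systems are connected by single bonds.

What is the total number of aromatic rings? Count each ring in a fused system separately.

Ring A has only sp² ring atoms; a planar conformation would have a fully conjugated π system of 8 electrons. But 8 = 4(2), which is 4n not 4n+2, so ring A is not aromatic (cyclooctatetraene) — cyclooctatetraene distorts into a non-planar tub to avoid antiaromaticity.
Ring B is fully conjugated (every ring atom contributes a p orbital); 2 ring double bonds (4 π electrons) plus a heteroatom lone pair (2) give 6 π electrons. Since 6 = 4n+2 (n=1), ring B is aromatic (furan).
Ring C has only sp³ atoms, so it is not fully conjugated — not aromatic (pyrrolidine).
Rings D and E form a fused bicyclic system (with one N–H) with 9 sp² atoms and 10 π electrons from ring double bonds plus a heteroatom lone pair. 10 = 4(2)+2, so the system is aromatic and both rings count as aromatic (indole).
Ring F is planar and fully conjugated; 3 ring double bonds give 6 π electrons. Since 6 = 4n+2 (n=1), ring F is aromatic (benzene ring).
Ring G has three sp³ carbons, so it is not fully conjugated — not aromatic (cyclopentane ring).
Ring H has a continuous p-orbital overlap around the ring; 3 ring double bonds (6 π electrons) plus the carbocation's empty p orbital (0, but keeps the ring conjugated) give 6 π electrons. Since 6 = 4n+2 (n=1), ring H is aromatic (tropylium cation).
Aromatic: B, D, E, F, H. Total: 5.

5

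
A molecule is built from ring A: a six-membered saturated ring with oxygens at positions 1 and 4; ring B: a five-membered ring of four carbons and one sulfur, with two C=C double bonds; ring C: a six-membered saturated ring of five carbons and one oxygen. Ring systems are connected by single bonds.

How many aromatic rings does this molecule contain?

Ring A has only sp³ atoms, so it is not fully conjugated — not aromatic (1,4-dioxane).
Ring B is fully conjugated (every ring atom contributes a p orbital); 2 ring double bonds (4 π electrons) plus a heteroatom lone pair (2) give 6 π electrons. Since 6 = 4n+2 (n=1), ring B is aromatic (thiophene).
Ring C has only sp³ atoms, so it is not fully conjugated — not aromatic (tetrahydropyran).
Aromatic: B. Total: 1.

1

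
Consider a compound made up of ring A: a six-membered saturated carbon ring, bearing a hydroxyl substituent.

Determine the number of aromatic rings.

Ring A has only sp³ atoms, so it is not fully conjugated — not aromatic (cyclohexane).

0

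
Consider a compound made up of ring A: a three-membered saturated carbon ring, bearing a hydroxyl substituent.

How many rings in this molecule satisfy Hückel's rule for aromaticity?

Ring A has only sp³ atoms, so it is not fully conjugated — not aromatic (cyclopropane).

0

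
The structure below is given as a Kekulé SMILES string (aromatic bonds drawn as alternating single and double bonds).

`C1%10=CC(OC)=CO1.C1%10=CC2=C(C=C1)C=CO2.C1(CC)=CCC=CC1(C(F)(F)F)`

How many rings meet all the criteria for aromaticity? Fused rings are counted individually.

The SMILES encodes a five-membered ring of four carbons and one oxygen, with two C=C double bonds; a six-membered carbon ring with three alternating C=C double bonds, fused to a five-membered ring containing one oxygen and two C=C double bonds; a six-membered carbon ring with two isolated C=C double bonds and two sp³ carbons.
The 5-membered ring with one oxygen has a continuous p-orbital overlap around the ring; 2 ring double bonds (4 π electrons) plus a heteroatom lone pair (2) give 6 π electrons. 6 = 4(1)+2, so it is aromatic (furan).
The fused 6/5-membered bicyclic (with one oxygen) is a single π system with 9 sp² atoms and 10 π electrons from ring double bonds plus a heteroatom lone pair. 10 = 4(2)+2, so the system is aromatic and both rings count as aromatic (benzofuran).
The 6-membered ring has two sp³ carbons, so it is not fully conjugated — not aromatic (1,4-cyclohexadiene).
3 of the 4 rings are aromatic. Total: 3.

3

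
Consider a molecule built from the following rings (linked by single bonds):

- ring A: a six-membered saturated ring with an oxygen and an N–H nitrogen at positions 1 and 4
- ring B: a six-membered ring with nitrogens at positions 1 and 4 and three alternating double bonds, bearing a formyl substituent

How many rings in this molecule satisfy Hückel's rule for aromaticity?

Ring A has only sp³ atoms, so it is not fully conjugated — not aromatic (morpholine).
Ring B is fully conjugated (every ring atom contributes a p orbital); 3 ring double bonds give 6 π electrons. 6 = 4(1)+2, so ring B is aromatic (pyrazine).
Aromatic: B. Total: 1.

1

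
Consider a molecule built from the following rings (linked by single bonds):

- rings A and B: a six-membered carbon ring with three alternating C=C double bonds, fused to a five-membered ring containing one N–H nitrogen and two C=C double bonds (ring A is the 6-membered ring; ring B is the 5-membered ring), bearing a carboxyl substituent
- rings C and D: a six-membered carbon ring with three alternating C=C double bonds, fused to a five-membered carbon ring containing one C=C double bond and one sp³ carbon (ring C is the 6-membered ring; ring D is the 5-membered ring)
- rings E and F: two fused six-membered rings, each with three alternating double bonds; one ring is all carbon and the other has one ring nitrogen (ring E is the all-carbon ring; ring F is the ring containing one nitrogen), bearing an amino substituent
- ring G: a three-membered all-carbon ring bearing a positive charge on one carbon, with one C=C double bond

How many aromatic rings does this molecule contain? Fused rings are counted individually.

Rings A and B form a fused bicyclic system (with one N–H) with 9 sp² atoms and 10 π electrons from ring double bonds plus a heteroatom lone pair. 10 = 4(2)+2, so the system is aromatic and both rings count as aromatic (indole).
Ring C has a continuous p-orbital overlap around the ring; 3 ring double bonds give 6 π electrons. Since 6 = 4n+2 (n=1), ring C is aromatic (benzene ring).
Ring D has one sp³ carbon, so it is not fully conjugated — not aromatic (cyclopentene ring).
Rings E and F form a fused bicyclic system (with one nitrogen) with 10 sp² atoms and 10 π electrons from ring double bonds. 10 = 4(2)+2, so the system is aromatic and both rings count as aromatic (quinoline).
Ring G has a continuous p-orbital overlap around the ring; 1 ring double bond (2 π electrons) plus the carbocation's empty p orbital (0, but keeps the ring conjugated) give 2 π electrons. That satisfies 4n+2 with n=0, so ring G is aromatic (cyclopropenyl cation).
Aromatic: A, B, C, E, F, G. Total: 6.

6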